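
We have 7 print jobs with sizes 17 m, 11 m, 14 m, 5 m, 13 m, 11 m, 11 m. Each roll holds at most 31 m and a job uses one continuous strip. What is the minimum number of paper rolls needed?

Total = 17 + 14 + 13 + 11 + 11 + 11 + 5 = 82 m.
Lower bound: ⌈82/31⌉ = 3 paper rolls.
A packing using 3 paper rolls:
  roll 1: 17 + 14 = 31
  roll 2: 13 + 11 + 5 = 29
  roll 3: 11 + 11 = 22
This matches the lower bound, so 3 is optimal.

3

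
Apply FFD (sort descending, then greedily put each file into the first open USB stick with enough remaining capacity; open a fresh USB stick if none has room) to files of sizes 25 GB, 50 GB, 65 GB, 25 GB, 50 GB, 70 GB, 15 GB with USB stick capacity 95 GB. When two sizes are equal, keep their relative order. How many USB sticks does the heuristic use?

4

Sorted descending: 70, 65, 50, 50, 25, 25, 15.
  70 → USB stick 1 (new)  [load 70/95]
  65 → USB stick 2 (new)  [load 65/95]
  50 → USB stick 3 (new)  [load 50/95]
  50 → USB stick 4 (new)  [load 50/95]
  25 → USB stick 1  [load 95/95]
  25 → USB stick 2  [load 90/95]
  15 → USB stick 3  [load 65/95]
4 USB sticks opened.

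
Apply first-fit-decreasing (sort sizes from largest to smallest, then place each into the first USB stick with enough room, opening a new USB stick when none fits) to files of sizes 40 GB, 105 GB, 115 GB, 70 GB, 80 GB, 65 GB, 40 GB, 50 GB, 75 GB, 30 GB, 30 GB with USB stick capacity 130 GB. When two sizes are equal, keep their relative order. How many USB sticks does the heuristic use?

Sorted descending: 115, 105, 80, 75, 70, 65, 50, 40, 40, 30, 30.
  115 → USB stick 1 (new)  [load 115/130]
  105 → USB stick 2 (new)  [load 105/130]
  80 → USB stick 3 (new)  [load 80/130]
  75 → USB stick 4 (new)  [load 75/130]
  70 → USB stick 5 (new)  [load 70/130]
  65 → USB stick 6 (new)  [load 65/130]
  50 → USB stick 3  [load 130/130]
  40 → USB stick 4  [load 115/130]
  40 → USB stick 5  [load 110/130]
  30 → USB stick 6  [load 95/130]
  30 → USB stick 6  [load 125/130]
6 USB sticks opened.

6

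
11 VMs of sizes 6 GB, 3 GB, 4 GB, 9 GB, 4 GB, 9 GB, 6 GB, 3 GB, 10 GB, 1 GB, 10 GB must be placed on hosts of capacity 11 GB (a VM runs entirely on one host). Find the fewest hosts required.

Total = 10 + 10 + 9 + 9 + 6 + 6 + 4 + 4 + 3 + 3 + 1 = 65 GB.
Lower bound: ⌈65/11⌉ = 6 hosts.
A packing using 7 hosts:
  host 1: 10 + 1 = 11
  host 2: 10 = 10
  host 3: 9 = 9
  host 4: 9 = 9
  host 5: 6 + 4 = 10
  host 6: 6 + 4 = 10
  host 7: 3 + 3 = 6
No arrangement into 6 hosts stays within capacity, so 7 is optimal.

7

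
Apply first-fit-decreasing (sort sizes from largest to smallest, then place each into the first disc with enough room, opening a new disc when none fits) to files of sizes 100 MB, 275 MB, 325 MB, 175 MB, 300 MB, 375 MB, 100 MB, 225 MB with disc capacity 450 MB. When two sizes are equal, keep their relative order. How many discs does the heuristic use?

Sorted descending: 375, 325, 300, 275, 225, 175, 100, 100.
  375 → disc 1 (new)  [load 375/450]
  325 → disc 2 (new)  [load 325/450]
  300 → disc 3 (new)  [load 300/450]
  275 → disc 4 (new)  [load 275/450]
  225 → disc 5 (new)  [load 225/450]
  175 → disc 4  [load 450/450]
  100 → disc 2  [load 425/450]
  100 → disc 3  [load 400/450]
5 discs opened.

5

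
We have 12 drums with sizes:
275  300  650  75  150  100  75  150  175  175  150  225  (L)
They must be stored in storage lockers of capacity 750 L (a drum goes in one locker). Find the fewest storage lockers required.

4

Total = 650 + 300 + 275 + 225 + 175 + 175 + 150 + 150 + 150 + 100 + 75 + 75 = 2500 L.
Lower bound: ⌈2500/750⌉ = 4 storage lockers.
A packing using 4 storage lockers:
  locker 1: 650 + 100 = 750
  locker 2: 300 + 275 + 175 = 750
  locker 3: 225 + 175 + 150 + 150 = 700
  locker 4: 150 + 75 + 75 = 300
This matches the lower bound, so 4 is optimal.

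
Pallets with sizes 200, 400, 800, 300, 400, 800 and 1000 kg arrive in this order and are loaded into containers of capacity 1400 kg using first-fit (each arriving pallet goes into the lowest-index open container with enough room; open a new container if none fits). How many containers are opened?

4

  200 → container 1 (new)  [load 200/1400]
  400 → container 1  [load 600/1400]
  800 → container 1  [load 1400/1400]
  300 → container 2 (new)  [load 300/1400]
  400 → container 2  [load 700/1400]
  800 → container 3 (new)  [load 800/1400]
  1000 → container 4 (new)  [load 1000/1400]
4 containers opened.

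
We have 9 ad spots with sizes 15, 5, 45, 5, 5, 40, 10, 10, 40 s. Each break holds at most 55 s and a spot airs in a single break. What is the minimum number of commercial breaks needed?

Total = 45 + 40 + 40 + 15 + 10 + 10 + 5 + 5 + 5 = 175 s.
Lower bound: ⌈175/55⌉ = 4 commercial breaks.
A packing using 4 commercial breaks:
  break 1: 45 + 10 = 55
  break 2: 40 + 15 = 55
  break 3: 40 + 10 + 5 = 55
  break 4: 5 + 5 = 10
This matches the lower bound, so 4 is optimal.

4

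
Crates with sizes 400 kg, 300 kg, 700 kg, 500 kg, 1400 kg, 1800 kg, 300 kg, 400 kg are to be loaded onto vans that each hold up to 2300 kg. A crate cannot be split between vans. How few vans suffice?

Total = 1800 + 1400 + 700 + 500 + 400 + 400 + 300 + 300 = 5800 kg.
Lower bound: ⌈5800/2300⌉ = 3 vans.
A packing using 3 vans:
  van 1: 1800 + 500 = 2300
  van 2: 1400 + 700 = 2100
  van 3: 400 + 400 + 300 + 300 = 1400
This matches the lower bound, so 3 is optimal.

3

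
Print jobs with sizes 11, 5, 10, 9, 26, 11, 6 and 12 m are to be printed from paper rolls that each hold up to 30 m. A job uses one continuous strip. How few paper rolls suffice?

4

Total = 26 + 12 + 11 + 11 + 10 + 9 + 6 + 5 = 90 m.
Lower bound: ⌈90/30⌉ = 3 paper rolls.
A packing using 4 paper rolls:
  roll 1: 26 = 26
  roll 2: 12 + 11 + 6 = 29
  roll 3: 11 + 10 + 9 = 30
  roll 4: 5 = 5
No arrangement into 3 paper rolls stays within capacity, so 4 is optimal.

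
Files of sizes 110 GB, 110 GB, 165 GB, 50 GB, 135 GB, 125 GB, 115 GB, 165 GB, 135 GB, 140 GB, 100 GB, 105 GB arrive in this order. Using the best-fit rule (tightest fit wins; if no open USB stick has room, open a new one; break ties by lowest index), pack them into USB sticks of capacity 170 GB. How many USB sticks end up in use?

  110 → USB stick 1 (new)  [load 110/170]
  110 → USB stick 2 (new)  [load 110/170]
  165 → USB stick 3 (new)  [load 165/170]
  50 → USB stick 1  [load 160/170]
  135 → USB stick 4 (new)  [load 135/170]
  125 → USB stick 5 (new)  [load 125/170]
  115 → USB stick 6 (new)  [load 115/170]
  165 → USB stick 7 (new)  [load 165/170]
  135 → USB stick 8 (new)  [load 135/170]
  140 → USB stick 9 (new)  [load 140/170]
  100 → USB stick 10 (new)  [load 100/170]
  105 → USB stick 11 (new)  [load 105/170]
11 USB sticks opened.

11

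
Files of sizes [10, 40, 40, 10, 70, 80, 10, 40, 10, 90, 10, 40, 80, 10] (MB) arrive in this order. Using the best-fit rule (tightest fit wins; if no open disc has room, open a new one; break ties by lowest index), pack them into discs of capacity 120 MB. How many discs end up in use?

  10 → disc 1 (new)  [load 10/120]
  40 → disc 1  [load 50/120]
  40 → disc 1  [load 90/120]
  10 → disc 1  [load 100/120]
  70 → disc 2 (new)  [load 70/120]
  80 → disc 3 (new)  [load 80/120]
  10 → disc 1  [load 110/120]
  40 → disc 3  [load 120/120]
  10 → disc 1  [load 120/120]
  90 → disc 4 (new)  [load 90/120]
  10 → disc 4  [load 100/120]
  40 → disc 2  [load 110/120]
  80 → disc 5 (new)  [load 80/120]
  10 → disc 2  [load 120/120]
5 discs opened.

5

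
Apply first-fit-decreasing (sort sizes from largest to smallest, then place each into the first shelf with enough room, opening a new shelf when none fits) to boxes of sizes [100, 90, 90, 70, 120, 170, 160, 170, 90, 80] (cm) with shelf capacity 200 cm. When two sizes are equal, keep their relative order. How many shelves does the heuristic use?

Sorted descending: 170, 170, 160, 120, 100, 90, 90, 90, 80, 70.
  170 → shelf 1 (new)  [load 170/200]
  170 → shelf 2 (new)  [load 170/200]
  160 → shelf 3 (new)  [load 160/200]
  120 → shelf 4 (new)  [load 120/200]
  100 → shelf 5 (new)  [load 100/200]
  90 → shelf 5  [load 190/200]
  90 → shelf 6 (new)  [load 90/200]
  90 → shelf 6  [load 180/200]
  80 → shelf 4  [load 200/200]
  70 → shelf 7 (new)  [load 70/200]
7 shelves opened.

7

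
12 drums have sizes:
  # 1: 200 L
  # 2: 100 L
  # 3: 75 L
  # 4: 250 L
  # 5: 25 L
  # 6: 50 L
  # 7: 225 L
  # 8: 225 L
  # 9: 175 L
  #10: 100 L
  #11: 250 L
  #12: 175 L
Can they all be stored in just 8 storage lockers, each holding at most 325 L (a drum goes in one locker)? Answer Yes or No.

Yes

A valid assignment using 7 storage lockers:
  locker 1: 250 + 75 = 325
  locker 2: 250 + 50 + 25 = 325
  locker 3: 225 + 100 = 325
  locker 4: 225 + 100 = 325
  locker 5: 200 = 200
  locker 6: 175 = 175
  locker 7: 175 = 175
That uses only 7 ≤ 8, so 8 storage lockers are enough.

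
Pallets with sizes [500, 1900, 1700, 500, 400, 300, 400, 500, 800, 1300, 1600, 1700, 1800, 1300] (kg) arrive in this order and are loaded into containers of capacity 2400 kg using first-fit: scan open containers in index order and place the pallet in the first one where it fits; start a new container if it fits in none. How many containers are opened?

8

  500 → container 1 (new)  [load 500/2400]
  1900 → container 1  [load 2400/2400]
  1700 → container 2 (new)  [load 1700/2400]
  500 → container 2  [load 2200/2400]
  400 → container 3 (new)  [load 400/2400]
  300 → container 3  [load 700/2400]
  400 → container 3  [load 1100/2400]
  500 → container 3  [load 1600/2400]
  800 → container 3  [load 2400/2400]
  1300 → container 4 (new)  [load 1300/2400]
  1600 → container 5 (new)  [load 1600/2400]
  1700 → container 6 (new)  [load 1700/2400]
  1800 → container 7 (new)  [load 1800/2400]
  1300 → container 8 (new)  [load 1300/2400]
8 containers opened.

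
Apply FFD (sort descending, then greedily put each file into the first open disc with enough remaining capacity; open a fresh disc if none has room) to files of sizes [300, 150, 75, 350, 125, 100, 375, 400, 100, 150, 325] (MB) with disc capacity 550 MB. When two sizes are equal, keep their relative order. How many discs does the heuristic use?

5

Sorted descending: 400, 375, 350, 325, 300, 150, 150, 125, 100, 100, 75.
  400 → disc 1 (new)  [load 400/550]
  375 → disc 2 (new)  [load 375/550]
  350 → disc 3 (new)  [load 350/550]
  325 → disc 4 (new)  [load 325/550]
  300 → disc 5 (new)  [load 300/550]
  150 → disc 1  [load 550/550]
  150 → disc 2  [load 525/550]
  125 → disc 3  [load 475/550]
  100 → disc 4  [load 425/550]
  100 → disc 4  [load 525/550]
  75 → disc 3  [load 550/550]
5 discs opened.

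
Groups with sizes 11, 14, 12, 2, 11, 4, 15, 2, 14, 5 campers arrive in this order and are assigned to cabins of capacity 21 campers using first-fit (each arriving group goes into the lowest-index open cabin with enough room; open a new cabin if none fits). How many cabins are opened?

6

  11 → cabin 1 (new)  [load 11/21]
  14 → cabin 2 (new)  [load 14/21]
  12 → cabin 3 (new)  [load 12/21]
  2 → cabin 1  [load 13/21]
  11 → cabin 4 (new)  [load 11/21]
  4 → cabin 1  [load 17/21]
  15 → cabin 5 (new)  [load 15/21]
  2 → cabin 1  [load 19/21]
  14 → cabin 6 (new)  [load 14/21]
  5 → cabin 2  [load 19/21]
6 cabins opened.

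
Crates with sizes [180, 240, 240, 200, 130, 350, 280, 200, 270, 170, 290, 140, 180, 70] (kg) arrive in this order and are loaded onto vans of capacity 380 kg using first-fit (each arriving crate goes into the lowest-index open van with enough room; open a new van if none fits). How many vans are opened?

9

  180 → van 1 (new)  [load 180/380]
  240 → van 2 (new)  [load 240/380]
  240 → van 3 (new)  [load 240/380]
  200 → van 1  [load 380/380]
  130 → van 2  [load 370/380]
  350 → van 4 (new)  [load 350/380]
  280 → van 5 (new)  [load 280/380]
  200 → van 6 (new)  [load 200/380]
  270 → van 7 (new)  [load 270/380]
  170 → van 6  [load 370/380]
  290 → van 8 (new)  [load 290/380]
  140 → van 3  [load 380/380]
  180 → van 9 (new)  [load 180/380]
  70 → van 5  [load 350/380]
9 vans opened.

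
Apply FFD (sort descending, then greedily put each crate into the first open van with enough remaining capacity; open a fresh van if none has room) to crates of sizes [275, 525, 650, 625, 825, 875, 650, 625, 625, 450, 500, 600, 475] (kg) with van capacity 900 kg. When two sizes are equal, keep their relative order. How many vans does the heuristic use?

12

Sorted descending: 875, 825, 650, 650, 625, 625, 625, 600, 525, 500, 475, 450, 275.
  875 → van 1 (new)  [load 875/900]
  825 → van 2 (new)  [load 825/900]
  650 → van 3 (new)  [load 650/900]
  650 → van 4 (new)  [load 650/900]
  625 → van 5 (new)  [load 625/900]
  625 → van 6 (new)  [load 625/900]
  625 → van 7 (new)  [load 625/900]
  600 → van 8 (new)  [load 600/900]
  525 → van 9 (new)  [load 525/900]
  500 → van 10 (new)  [load 500/900]
  475 → van 11 (new)  [load 475/900]
  450 → van 12 (new)  [load 450/900]
  275 → van 5  [load 900/900]
12 vans opened.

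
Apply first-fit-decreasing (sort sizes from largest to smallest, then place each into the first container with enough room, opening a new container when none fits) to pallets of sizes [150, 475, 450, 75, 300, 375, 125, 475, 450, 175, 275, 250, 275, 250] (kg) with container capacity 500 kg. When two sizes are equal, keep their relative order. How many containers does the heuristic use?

Sorted descending: 475, 475, 450, 450, 375, 300, 275, 275, 250, 250, 175, 150, 125, 75.
  475 → container 1 (new)  [load 475/500]
  475 → container 2 (new)  [load 475/500]
  450 → container 3 (new)  [load 450/500]
  450 → container 4 (new)  [load 450/500]
  375 → container 5 (new)  [load 375/500]
  300 → container 6 (new)  [load 300/500]
  275 → container 7 (new)  [load 275/500]
  275 → container 8 (new)  [load 275/500]
  250 → container 9 (new)  [load 250/500]
  250 → container 9  [load 500/500]
  175 → container 6  [load 475/500]
  150 → container 7  [load 425/500]
  125 → container 5  [load 500/500]
  75 → container 7  [load 500/500]
9 containers opened.

9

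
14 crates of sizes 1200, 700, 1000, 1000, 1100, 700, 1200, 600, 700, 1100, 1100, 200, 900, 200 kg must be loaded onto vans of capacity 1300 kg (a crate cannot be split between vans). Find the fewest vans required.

Total = 1200 + 1200 + 1100 + 1100 + 1100 + 1000 + 1000 + 900 + 700 + 700 + 700 + 600 + 200 + 200 = 11700 kg.
Lower bound: ⌈11700/1300⌉ = 9 vans.
Also, 11 crates each exceed 650 kg, and no two of those can share a van, so at least 11 vans are needed.
A packing using 11 vans:
  van 1: 1200 = 1200
  van 2: 1200 = 1200
  van 3: 1100 + 200 = 1300
  van 4: 1100 + 200 = 1300
  van 5: 1100 = 1100
  van 6: 1000 = 1000
  van 7: 1000 = 1000
  van 8: 900 = 900
  van 9: 700 + 600 = 1300
  van 10: 700 = 700
  van 11: 700 = 700
This matches the lower bound, so 11 is optimal.

11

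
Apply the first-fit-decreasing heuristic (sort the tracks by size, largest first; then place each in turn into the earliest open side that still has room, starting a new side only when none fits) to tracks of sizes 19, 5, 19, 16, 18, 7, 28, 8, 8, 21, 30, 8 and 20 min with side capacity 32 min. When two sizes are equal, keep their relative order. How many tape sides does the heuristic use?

Sorted descending: 30, 28, 21, 20, 19, 19, 18, 16, 8, 8, 8, 7, 5.
  30 → side 1 (new)  [load 30/32]
  28 → side 2 (new)  [load 28/32]
  21 → side 3 (new)  [load 21/32]
  20 → side 4 (new)  [load 20/32]
  19 → side 5 (new)  [load 19/32]
  19 → side 6 (new)  [load 19/32]
  18 → side 7 (new)  [load 18/32]
  16 → side 8 (new)  [load 16/32]
  8 → side 3  [load 29/32]
  8 → side 4  [load 28/32]
  8 → side 5  [load 27/32]
  7 → side 6  [load 26/32]
  5 → side 5  [load 32/32]
8 tape sides opened.

8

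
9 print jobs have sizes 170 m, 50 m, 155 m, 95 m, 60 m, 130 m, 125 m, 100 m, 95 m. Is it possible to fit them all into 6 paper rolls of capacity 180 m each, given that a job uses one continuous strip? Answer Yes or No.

No

Total = 980 m; ⌈980/180⌉ = 6.
7 print jobs each exceed half the capacity and cannot share a roll, forcing at least 7 paper rolls.
At least 7 paper rolls are required, but only 6 are allowed.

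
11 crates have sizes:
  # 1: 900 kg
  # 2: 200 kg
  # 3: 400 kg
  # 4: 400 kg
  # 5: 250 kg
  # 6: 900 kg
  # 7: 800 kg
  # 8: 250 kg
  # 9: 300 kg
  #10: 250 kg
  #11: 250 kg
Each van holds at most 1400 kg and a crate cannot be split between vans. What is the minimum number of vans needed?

Total = 900 + 900 + 800 + 400 + 400 + 300 + 250 + 250 + 250 + 250 + 200 = 4900 kg.
Lower bound: ⌈4900/1400⌉ = 4 vans.
A packing using 4 vans:
  van 1: 900 + 400 = 1300
  van 2: 900 + 400 = 1300
  van 3: 800 + 300 + 250 = 1350
  van 4: 250 + 250 + 250 + 200 = 950
This matches the lower bound, so 4 is optimal.

4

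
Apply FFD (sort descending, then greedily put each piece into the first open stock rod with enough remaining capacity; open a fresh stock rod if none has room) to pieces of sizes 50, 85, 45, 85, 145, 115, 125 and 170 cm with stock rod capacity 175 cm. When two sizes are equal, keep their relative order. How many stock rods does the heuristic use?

5

Sorted descending: 170, 145, 125, 115, 85, 85, 50, 45.
  170 → stock rod 1 (new)  [load 170/175]
  145 → stock rod 2 (new)  [load 145/175]
  125 → stock rod 3 (new)  [load 125/175]
  115 → stock rod 4 (new)  [load 115/175]
  85 → stock rod 5 (new)  [load 85/175]
  85 → stock rod 5  [load 170/175]
  50 → stock rod 3  [load 175/175]
  45 → stock rod 4  [load 160/175]
5 stock rods opened.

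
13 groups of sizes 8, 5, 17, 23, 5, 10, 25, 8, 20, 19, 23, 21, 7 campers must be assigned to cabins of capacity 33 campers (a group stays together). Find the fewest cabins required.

7

Total = 25 + 23 + 23 + 21 + 20 + 19 + 17 + 10 + 8 + 8 + 7 + 5 + 5 = 191 campers.
Lower bound: ⌈191/33⌉ = 6 cabins.
Also, 7 groups each exceed 33/2 campers, and no two of those can share a cabin, so at least 7 cabins are needed.
A packing using 7 cabins:
  cabin 1: 25 + 8 = 33
  cabin 2: 23 + 10 = 33
  cabin 3: 23 + 8 = 31
  cabin 4: 21 + 7 + 5 = 33
  cabin 5: 20 + 5 = 25
  cabin 6: 19 = 19
  cabin 7: 17 = 17
This matches the lower bound, so 7 is optimal.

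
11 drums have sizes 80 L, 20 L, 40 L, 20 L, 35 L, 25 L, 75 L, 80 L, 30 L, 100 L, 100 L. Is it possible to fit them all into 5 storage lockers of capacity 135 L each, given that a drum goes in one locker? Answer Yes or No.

A valid assignment using 5 storage lockers:
  locker 1: 100 + 35 = 135
  locker 2: 100 + 30 = 130
  locker 3: 80 + 40 = 120
  locker 4: 80 + 25 + 20 = 125
  locker 5: 75 + 20 = 95
Every load is within 135 L, so 5 storage lockers suffice.

Yes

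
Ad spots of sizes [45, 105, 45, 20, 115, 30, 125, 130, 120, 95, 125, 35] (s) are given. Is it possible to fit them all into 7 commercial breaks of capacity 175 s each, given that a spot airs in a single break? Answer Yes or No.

Yes

A valid assignment using 7 commercial breaks:
  break 1: 130 + 45 = 175
  break 2: 125 + 45 = 170
  break 3: 125 + 35 = 160
  break 4: 120 + 30 + 20 = 170
  break 5: 115 = 115
  break 6: 105 = 105
  break 7: 95 = 95
Every load is within 175 s, so 7 commercial breaks suffice.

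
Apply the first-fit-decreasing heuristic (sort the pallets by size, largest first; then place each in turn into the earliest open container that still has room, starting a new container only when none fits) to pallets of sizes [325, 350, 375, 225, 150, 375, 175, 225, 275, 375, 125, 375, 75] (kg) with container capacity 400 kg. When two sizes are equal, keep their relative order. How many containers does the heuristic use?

Sorted descending: 375, 375, 375, 375, 350, 325, 275, 225, 225, 175, 150, 125, 75.
  375 → container 1 (new)  [load 375/400]
  375 → container 2 (new)  [load 375/400]
  375 → container 3 (new)  [load 375/400]
  375 → container 4 (new)  [load 375/400]
  350 → container 5 (new)  [load 350/400]
  325 → container 6 (new)  [load 325/400]
  275 → container 7 (new)  [load 275/400]
  225 → container 8 (new)  [load 225/400]
  225 → container 9 (new)  [load 225/400]
  175 → container 8  [load 400/400]
  150 → container 9  [load 375/400]
  125 → container 7  [load 400/400]
  75 → container 6  [load 400/400]
9 containers opened.

9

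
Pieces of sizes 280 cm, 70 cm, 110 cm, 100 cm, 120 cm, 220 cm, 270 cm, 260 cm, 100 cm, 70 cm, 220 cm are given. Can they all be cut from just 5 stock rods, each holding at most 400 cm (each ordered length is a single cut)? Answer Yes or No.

A valid assignment using 5 stock rods:
  stock rod 1: 280 + 120 = 400
  stock rod 2: 270 + 110 = 380
  stock rod 3: 260 + 100 = 360
  stock rod 4: 220 + 100 + 70 = 390
  stock rod 5: 220 + 70 = 290
Every load is within 400 cm, so 5 stock rods suffice.

Yes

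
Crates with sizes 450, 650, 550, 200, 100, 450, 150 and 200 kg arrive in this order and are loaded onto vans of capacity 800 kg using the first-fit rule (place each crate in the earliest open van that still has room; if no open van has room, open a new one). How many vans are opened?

  450 → van 1 (new)  [load 450/800]
  650 → van 2 (new)  [load 650/800]
  550 → van 3 (new)  [load 550/800]
  200 → van 1  [load 650/800]
  100 → van 1  [load 750/800]
  450 → van 4 (new)  [load 450/800]
  150 → van 2  [load 800/800]
  200 → van 3  [load 750/800]
4 vans opened.

4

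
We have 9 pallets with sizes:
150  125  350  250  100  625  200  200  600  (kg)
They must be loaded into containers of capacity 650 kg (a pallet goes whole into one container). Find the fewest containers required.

Total = 625 + 600 + 350 + 250 + 200 + 200 + 150 + 125 + 100 = 2600 kg.
Lower bound: ⌈2600/650⌉ = 4 containers.
A packing using 5 containers:
  container 1: 625 = 625
  container 2: 600 = 600
  container 3: 350 + 250 = 600
  container 4: 200 + 200 + 150 + 100 = 650
  container 5: 125 = 125
No arrangement into 4 containers stays within capacity, so 5 is optimal.

5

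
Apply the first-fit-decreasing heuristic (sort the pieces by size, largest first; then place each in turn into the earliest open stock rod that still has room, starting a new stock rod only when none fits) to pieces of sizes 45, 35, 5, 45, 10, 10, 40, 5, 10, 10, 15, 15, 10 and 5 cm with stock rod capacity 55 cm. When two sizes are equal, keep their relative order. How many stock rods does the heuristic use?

Sorted descending: 45, 45, 40, 35, 15, 15, 10, 10, 10, 10, 10, 5, 5, 5.
  45 → stock rod 1 (new)  [load 45/55]
  45 → stock rod 2 (new)  [load 45/55]
  40 → stock rod 3 (new)  [load 40/55]
  35 → stock rod 4 (new)  [load 35/55]
  15 → stock rod 3  [load 55/55]
  15 → stock rod 4  [load 50/55]
  10 → stock rod 1  [load 55/55]
  10 → stock rod 2  [load 55/55]
  10 → stock rod 5 (new)  [load 10/55]
  10 → stock rod 5  [load 20/55]
  10 → stock rod 5  [load 30/55]
  5 → stock rod 4  [load 55/55]
  5 → stock rod 5  [load 35/55]
  5 → stock rod 5  [load 40/55]
5 stock rods opened.

5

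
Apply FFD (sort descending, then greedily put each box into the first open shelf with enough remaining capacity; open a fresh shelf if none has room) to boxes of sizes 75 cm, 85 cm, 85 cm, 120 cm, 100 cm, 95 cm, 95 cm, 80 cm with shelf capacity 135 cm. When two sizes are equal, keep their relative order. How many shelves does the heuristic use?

Sorted descending: 120, 100, 95, 95, 85, 85, 80, 75.
  120 → shelf 1 (new)  [load 120/135]
  100 → shelf 2 (new)  [load 100/135]
  95 → shelf 3 (new)  [load 95/135]
  95 → shelf 4 (new)  [load 95/135]
  85 → shelf 5 (new)  [load 85/135]
  85 → shelf 6 (new)  [load 85/135]
  80 → shelf 7 (new)  [load 80/135]
  75 → shelf 8 (new)  [load 75/135]
8 shelves opened.

8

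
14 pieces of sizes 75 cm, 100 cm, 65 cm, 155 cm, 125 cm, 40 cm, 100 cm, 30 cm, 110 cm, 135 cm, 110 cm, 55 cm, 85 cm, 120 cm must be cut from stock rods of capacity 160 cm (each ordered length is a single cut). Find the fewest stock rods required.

10

Total = 155 + 135 + 125 + 120 + 110 + 110 + 100 + 100 + 85 + 75 + 65 + 55 + 40 + 30 = 1305 cm.
Lower bound: ⌈1305/160⌉ = 9 stock rods.
A packing using 10 stock rods:
  stock rod 1: 155 = 155
  stock rod 2: 135 = 135
  stock rod 3: 125 + 30 = 155
  stock rod 4: 120 + 40 = 160
  stock rod 5: 110 = 110
  stock rod 6: 110 = 110
  stock rod 7: 100 + 55 = 155
  stock rod 8: 100 = 100
  stock rod 9: 85 + 75 = 160
  stock rod 10: 65 = 65
No arrangement into 9 stock rods stays within capacity, so 10 is optimal.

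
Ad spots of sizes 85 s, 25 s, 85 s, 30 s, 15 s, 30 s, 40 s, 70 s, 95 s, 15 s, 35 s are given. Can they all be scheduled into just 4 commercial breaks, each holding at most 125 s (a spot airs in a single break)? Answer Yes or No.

Total = 525 s; ⌈525/125⌉ = 5.
At least 5 commercial breaks are required, but only 4 are allowed.

No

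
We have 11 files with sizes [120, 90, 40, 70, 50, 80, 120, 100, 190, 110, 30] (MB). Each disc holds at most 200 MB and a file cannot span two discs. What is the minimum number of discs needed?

6

Total = 190 + 120 + 120 + 110 + 100 + 90 + 80 + 70 + 50 + 40 + 30 = 1000 MB.
Lower bound: ⌈1000/200⌉ = 5 discs.
A packing using 6 discs:
  disc 1: 190 = 190
  disc 2: 120 + 80 = 200
  disc 3: 120 + 70 = 190
  disc 4: 110 + 90 = 200
  disc 5: 100 + 50 + 40 = 190
  disc 6: 30 = 30
No arrangement into 5 discs stays within capacity, so 6 is optimal.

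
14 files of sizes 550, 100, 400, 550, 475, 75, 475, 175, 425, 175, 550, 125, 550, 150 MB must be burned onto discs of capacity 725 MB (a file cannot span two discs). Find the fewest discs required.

8

Total = 550 + 550 + 550 + 550 + 475 + 475 + 425 + 400 + 175 + 175 + 150 + 125 + 100 + 75 = 4775 MB.
Lower bound: ⌈4775/725⌉ = 7 discs.
Also, 8 files each exceed 725/2 MB, and no two of those can share a disc, so at least 8 discs are needed.
A packing using 8 discs:
  disc 1: 550 + 175 = 725
  disc 2: 550 + 175 = 725
  disc 3: 550 + 150 = 700
  disc 4: 550 + 125 = 675
  disc 5: 475 + 100 + 75 = 650
  disc 6: 475 = 475
  disc 7: 425 = 425
  disc 8: 400 = 400
This matches the lower bound, so 8 is optimal.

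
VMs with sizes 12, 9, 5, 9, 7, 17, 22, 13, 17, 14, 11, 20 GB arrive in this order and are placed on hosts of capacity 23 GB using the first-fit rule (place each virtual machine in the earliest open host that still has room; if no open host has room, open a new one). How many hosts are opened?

  12 → host 1 (new)  [load 12/23]
  9 → host 1  [load 21/23]
  5 → host 2 (new)  [load 5/23]
  9 → host 2  [load 14/23]
  7 → host 2  [load 21/23]
  17 → host 3 (new)  [load 17/23]
  22 → host 4 (new)  [load 22/23]
  13 → host 5 (new)  [load 13/23]
  17 → host 6 (new)  [load 17/23]
  14 → host 7 (new)  [load 14/23]
  11 → host 8 (new)  [load 11/23]
  20 → host 9 (new)  [load 20/23]
9 hosts opened.

9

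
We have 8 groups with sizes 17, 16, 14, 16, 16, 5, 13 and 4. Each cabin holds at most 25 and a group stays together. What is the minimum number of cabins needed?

6

Total = 17 + 16 + 16 + 16 + 14 + 13 + 5 + 4 = 101.
Lower bound: ⌈101/25⌉ = 5 cabins.
Also, 6 groups each exceed 25/2, and no two of those can share a cabin, so at least 6 cabins are needed.
A packing using 6 cabins:
  cabin 1: 17 + 5 = 22
  cabin 2: 16 + 4 = 20
  cabin 3: 16 = 16
  cabin 4: 16 = 16
  cabin 5: 14 = 14
  cabin 6: 13 = 13
This matches the lower bound, so 6 is optimal.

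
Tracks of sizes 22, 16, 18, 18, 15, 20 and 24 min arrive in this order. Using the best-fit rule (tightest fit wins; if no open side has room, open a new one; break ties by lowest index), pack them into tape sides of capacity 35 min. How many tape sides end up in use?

5

  22 → side 1 (new)  [load 22/35]
  16 → side 2 (new)  [load 16/35]
  18 → side 2  [load 34/35]
  18 → side 3 (new)  [load 18/35]
  15 → side 3  [load 33/35]
  20 → side 4 (new)  [load 20/35]
  24 → side 5 (new)  [load 24/35]
5 tape sides opened.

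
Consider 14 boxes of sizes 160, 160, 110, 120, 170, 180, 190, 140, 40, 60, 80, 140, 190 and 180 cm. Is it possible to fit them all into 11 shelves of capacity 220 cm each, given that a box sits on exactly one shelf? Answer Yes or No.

Yes

A valid assignment using 11 shelves:
  shelf 1: 190 = 190
  shelf 2: 190 = 190
  shelf 3: 180 + 40 = 220
  shelf 4: 180 = 180
  shelf 5: 170 = 170
  shelf 6: 160 + 60 = 220
  shelf 7: 160 = 160
  shelf 8: 140 + 80 = 220
  shelf 9: 140 = 140
  shelf 10: 120 = 120
  shelf 11: 110 = 110
Every load is within 220 cm, so 11 shelves suffice.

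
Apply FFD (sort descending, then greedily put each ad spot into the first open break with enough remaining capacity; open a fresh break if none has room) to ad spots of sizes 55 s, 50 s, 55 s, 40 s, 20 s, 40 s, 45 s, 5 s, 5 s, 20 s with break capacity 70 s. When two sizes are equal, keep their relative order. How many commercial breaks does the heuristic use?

Sorted descending: 55, 55, 50, 45, 40, 40, 20, 20, 5, 5.
  55 → break 1 (new)  [load 55/70]
  55 → break 2 (new)  [load 55/70]
  50 → break 3 (new)  [load 50/70]
  45 → break 4 (new)  [load 45/70]
  40 → break 5 (new)  [load 40/70]
  40 → break 6 (new)  [load 40/70]
  20 → break 3  [load 70/70]
  20 → break 4  [load 65/70]
  5 → break 1  [load 60/70]
  5 → break 1  [load 65/70]
6 commercial breaks opened.

6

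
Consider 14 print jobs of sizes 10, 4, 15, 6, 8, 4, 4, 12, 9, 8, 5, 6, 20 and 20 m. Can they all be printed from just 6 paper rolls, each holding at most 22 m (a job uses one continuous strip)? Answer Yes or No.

No

Total = 131 m; ⌈131/22⌉ = 6.
The bound of 6 does not rule out 6, but exhaustive search shows no assignment into 6 paper rolls of capacity 22 m exists — the minimum is 7.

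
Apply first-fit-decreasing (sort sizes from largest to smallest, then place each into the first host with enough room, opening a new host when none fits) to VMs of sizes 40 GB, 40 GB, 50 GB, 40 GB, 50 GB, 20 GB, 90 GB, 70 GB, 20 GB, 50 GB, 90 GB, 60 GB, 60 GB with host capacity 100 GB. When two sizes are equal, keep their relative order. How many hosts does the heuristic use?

8

Sorted descending: 90, 90, 70, 60, 60, 50, 50, 50, 40, 40, 40, 20, 20.
  90 → host 1 (new)  [load 90/100]
  90 → host 2 (new)  [load 90/100]
  70 → host 3 (new)  [load 70/100]
  60 → host 4 (new)  [load 60/100]
  60 → host 5 (new)  [load 60/100]
  50 → host 6 (new)  [load 50/100]
  50 → host 6  [load 100/100]
  50 → host 7 (new)  [load 50/100]
  40 → host 4  [load 100/100]
  40 → host 5  [load 100/100]
  40 → host 7  [load 90/100]
  20 → host 3  [load 90/100]
  20 → host 8 (new)  [load 20/100]
8 hosts opened.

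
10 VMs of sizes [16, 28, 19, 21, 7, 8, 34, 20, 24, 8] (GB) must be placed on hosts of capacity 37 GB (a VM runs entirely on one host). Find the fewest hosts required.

Total = 34 + 28 + 24 + 21 + 20 + 19 + 16 + 8 + 8 + 7 = 185 GB.
Lower bound: ⌈185/37⌉ = 5 hosts.
Also, 6 VMs each exceed 37/2 GB, and no two of those can share a host, so at least 6 hosts are needed.
A packing using 6 hosts:
  host 1: 34 = 34
  host 2: 28 + 8 = 36
  host 3: 24 + 8 = 32
  host 4: 21 + 16 = 37
  host 5: 20 + 7 = 27
  host 6: 19 = 19
This matches the lower bound, so 6 is optimal.

6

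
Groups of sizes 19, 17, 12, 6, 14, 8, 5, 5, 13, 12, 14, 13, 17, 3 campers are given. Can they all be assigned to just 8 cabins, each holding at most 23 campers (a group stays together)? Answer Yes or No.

Total = 158 campers; ⌈158/23⌉ = 7.
9 groups each exceed half the capacity and cannot share a cabin, forcing at least 9 cabins.
At least 9 cabins are required, but only 8 are allowed.

No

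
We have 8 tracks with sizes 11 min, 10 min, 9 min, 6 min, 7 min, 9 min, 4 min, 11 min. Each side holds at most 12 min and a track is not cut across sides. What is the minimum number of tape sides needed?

7

Total = 11 + 11 + 10 + 9 + 9 + 7 + 6 + 4 = 67 min.
Lower bound: ⌈67/12⌉ = 6 tape sides.
A packing using 7 tape sides:
  side 1: 11 = 11
  side 2: 11 = 11
  side 3: 10 = 10
  side 4: 9 = 9
  side 5: 9 = 9
  side 6: 7 + 4 = 11
  side 7: 6 = 6
No arrangement into 6 tape sides stays within capacity, so 7 is optimal.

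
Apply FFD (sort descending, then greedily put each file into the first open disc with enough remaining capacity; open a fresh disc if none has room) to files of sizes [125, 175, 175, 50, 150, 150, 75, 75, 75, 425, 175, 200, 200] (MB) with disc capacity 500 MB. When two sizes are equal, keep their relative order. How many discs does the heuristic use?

Sorted descending: 425, 200, 200, 175, 175, 175, 150, 150, 125, 75, 75, 75, 50.
  425 → disc 1 (new)  [load 425/500]
  200 → disc 2 (new)  [load 200/500]
  200 → disc 2  [load 400/500]
  175 → disc 3 (new)  [load 175/500]
  175 → disc 3  [load 350/500]
  175 → disc 4 (new)  [load 175/500]
  150 → disc 3  [load 500/500]
  150 → disc 4  [load 325/500]
  125 → disc 4  [load 450/500]
  75 → disc 1  [load 500/500]
  75 → disc 2  [load 475/500]
  75 → disc 5 (new)  [load 75/500]
  50 → disc 4  [load 500/500]
5 discs opened.

5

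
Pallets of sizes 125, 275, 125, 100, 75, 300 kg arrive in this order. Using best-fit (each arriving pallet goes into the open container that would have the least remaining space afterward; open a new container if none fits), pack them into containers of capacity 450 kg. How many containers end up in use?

3

  125 → container 1 (new)  [load 125/450]
  275 → container 1  [load 400/450]
  125 → container 2 (new)  [load 125/450]
  100 → container 2  [load 225/450]
  75 → container 2  [load 300/450]
  300 → container 3 (new)  [load 300/450]
3 containers opened.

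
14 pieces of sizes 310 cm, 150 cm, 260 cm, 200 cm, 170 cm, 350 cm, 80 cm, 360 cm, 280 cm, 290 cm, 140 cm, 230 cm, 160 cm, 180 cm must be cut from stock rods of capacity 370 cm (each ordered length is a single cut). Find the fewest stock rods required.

10

Total = 360 + 350 + 310 + 290 + 280 + 260 + 230 + 200 + 180 + 170 + 160 + 150 + 140 + 80 = 3160 cm.
Lower bound: ⌈3160/370⌉ = 9 stock rods.
A packing using 10 stock rods:
  stock rod 1: 360 = 360
  stock rod 2: 350 = 350
  stock rod 3: 310 = 310
  stock rod 4: 290 + 80 = 370
  stock rod 5: 280 = 280
  stock rod 6: 260 = 260
  stock rod 7: 230 + 140 = 370
  stock rod 8: 200 + 170 = 370
  stock rod 9: 180 + 160 = 340
  stock rod 10: 150 = 150
No arrangement into 9 stock rods stays within capacity, so 10 is optimal.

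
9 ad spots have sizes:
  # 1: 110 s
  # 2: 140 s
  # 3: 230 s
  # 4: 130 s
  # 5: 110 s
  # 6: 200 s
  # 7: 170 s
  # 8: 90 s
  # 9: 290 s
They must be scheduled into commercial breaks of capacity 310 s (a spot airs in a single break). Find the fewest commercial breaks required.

Total = 290 + 230 + 200 + 170 + 140 + 130 + 110 + 110 + 90 = 1470 s.
Lower bound: ⌈1470/310⌉ = 5 commercial breaks.
A packing using 6 commercial breaks:
  break 1: 290 = 290
  break 2: 230 = 230
  break 3: 200 + 110 = 310
  break 4: 170 + 140 = 310
  break 5: 130 + 110 = 240
  break 6: 90 = 90
No arrangement into 5 commercial breaks stays within capacity, so 6 is optimal.

6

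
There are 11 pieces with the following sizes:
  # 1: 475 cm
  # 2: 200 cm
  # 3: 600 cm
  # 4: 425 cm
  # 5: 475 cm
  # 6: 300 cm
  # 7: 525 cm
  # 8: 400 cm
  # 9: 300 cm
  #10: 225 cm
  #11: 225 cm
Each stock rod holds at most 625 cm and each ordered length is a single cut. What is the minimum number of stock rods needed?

Total = 600 + 525 + 475 + 475 + 425 + 400 + 300 + 300 + 225 + 225 + 200 = 4150 cm.
Lower bound: ⌈4150/625⌉ = 7 stock rods.
A packing using 8 stock rods:
  stock rod 1: 600 = 600
  stock rod 2: 525 = 525
  stock rod 3: 475 = 475
  stock rod 4: 475 = 475
  stock rod 5: 425 + 200 = 625
  stock rod 6: 400 + 225 = 625
  stock rod 7: 300 + 300 = 600
  stock rod 8: 225 = 225
No arrangement into 7 stock rods stays within capacity, so 8 is optimal.

8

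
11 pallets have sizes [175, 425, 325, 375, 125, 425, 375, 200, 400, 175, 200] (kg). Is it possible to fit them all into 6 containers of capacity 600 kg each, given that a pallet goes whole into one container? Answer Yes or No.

A valid assignment using 6 containers:
  container 1: 425 + 175 = 600
  container 2: 425 + 175 = 600
  container 3: 400 + 200 = 600
  container 4: 375 + 200 = 575
  container 5: 375 + 125 = 500
  container 6: 325 = 325
Every load is within 600 kg, so 6 containers suffice.

Yes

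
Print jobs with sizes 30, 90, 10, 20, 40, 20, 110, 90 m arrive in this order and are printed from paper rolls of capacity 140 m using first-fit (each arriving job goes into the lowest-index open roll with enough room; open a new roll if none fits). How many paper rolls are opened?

4

  30 → roll 1 (new)  [load 30/140]
  90 → roll 1  [load 120/140]
  10 → roll 1  [load 130/140]
  20 → roll 2 (new)  [load 20/140]
  40 → roll 2  [load 60/140]
  20 → roll 2  [load 80/140]
  110 → roll 3 (new)  [load 110/140]
  90 → roll 4 (new)  [load 90/140]
4 paper rolls opened.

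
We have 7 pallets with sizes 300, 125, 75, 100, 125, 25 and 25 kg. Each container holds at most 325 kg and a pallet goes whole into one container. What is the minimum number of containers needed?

3

Total = 300 + 125 + 125 + 100 + 75 + 25 + 25 = 775 kg.
Lower bound: ⌈775/325⌉ = 3 containers.
A packing using 3 containers:
  container 1: 300 + 25 = 325
  container 2: 125 + 125 + 75 = 325
  container 3: 100 + 25 = 125
This matches the lower bound, so 3 is optimal.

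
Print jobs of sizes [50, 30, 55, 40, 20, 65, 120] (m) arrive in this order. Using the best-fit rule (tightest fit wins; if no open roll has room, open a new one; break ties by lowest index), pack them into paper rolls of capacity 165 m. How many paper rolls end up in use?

3

  50 → roll 1 (new)  [load 50/165]
  30 → roll 1  [load 80/165]
  55 → roll 1  [load 135/165]
  40 → roll 2 (new)  [load 40/165]
  20 → roll 1  [load 155/165]
  65 → roll 2  [load 105/165]
  120 → roll 3 (new)  [load 120/165]
3 paper rolls opened.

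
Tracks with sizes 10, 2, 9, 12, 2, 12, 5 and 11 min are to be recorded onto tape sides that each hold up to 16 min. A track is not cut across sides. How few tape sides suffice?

Total = 12 + 12 + 11 + 10 + 9 + 5 + 2 + 2 = 63 min.
Lower bound: ⌈63/16⌉ = 4 tape sides.
Also, 5 tracks each exceed 8 min, and no two of those can share a side, so at least 5 tape sides are needed.
A packing using 5 tape sides:
  side 1: 12 + 2 + 2 = 16
  side 2: 12 = 12
  side 3: 11 + 5 = 16
  side 4: 10 = 10
  side 5: 9 = 9
This matches the lower bound, so 5 is optimal.

5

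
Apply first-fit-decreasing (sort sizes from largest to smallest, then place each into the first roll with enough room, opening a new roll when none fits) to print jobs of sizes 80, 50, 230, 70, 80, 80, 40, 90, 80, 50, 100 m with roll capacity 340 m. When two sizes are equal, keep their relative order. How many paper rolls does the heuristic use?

3

Sorted descending: 230, 100, 90, 80, 80, 80, 80, 70, 50, 50, 40.
  230 → roll 1 (new)  [load 230/340]
  100 → roll 1  [load 330/340]
  90 → roll 2 (new)  [load 90/340]
  80 → roll 2  [load 170/340]
  80 → roll 2  [load 250/340]
  80 → roll 2  [load 330/340]
  80 → roll 3 (new)  [load 80/340]
  70 → roll 3  [load 150/340]
  50 → roll 3  [load 200/340]
  50 → roll 3  [load 250/340]
  40 → roll 3  [load 290/340]
3 paper rolls opened.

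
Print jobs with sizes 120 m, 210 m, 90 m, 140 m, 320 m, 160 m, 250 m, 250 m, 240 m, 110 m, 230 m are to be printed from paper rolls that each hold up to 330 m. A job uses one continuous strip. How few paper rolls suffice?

8

Total = 320 + 250 + 250 + 240 + 230 + 210 + 160 + 140 + 120 + 110 + 90 = 2120 m.
Lower bound: ⌈2120/330⌉ = 7 paper rolls.
A packing using 8 paper rolls:
  roll 1: 320 = 320
  roll 2: 250 = 250
  roll 3: 250 = 250
  roll 4: 240 + 90 = 330
  roll 5: 230 = 230
  roll 6: 210 + 120 = 330
  roll 7: 160 + 140 = 300
  roll 8: 110 = 110
No arrangement into 7 paper rolls stays within capacity, so 8 is optimal.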